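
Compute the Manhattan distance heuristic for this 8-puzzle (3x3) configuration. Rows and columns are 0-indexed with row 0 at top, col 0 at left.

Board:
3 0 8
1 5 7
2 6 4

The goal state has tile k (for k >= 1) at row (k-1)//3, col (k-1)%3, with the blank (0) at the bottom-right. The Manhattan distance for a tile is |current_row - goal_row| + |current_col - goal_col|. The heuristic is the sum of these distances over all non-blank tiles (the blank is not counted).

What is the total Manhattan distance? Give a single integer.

Tile 3: (0,0)->(0,2) = 2
Tile 8: (0,2)->(2,1) = 3
Tile 1: (1,0)->(0,0) = 1
Tile 5: (1,1)->(1,1) = 0
Tile 7: (1,2)->(2,0) = 3
Tile 2: (2,0)->(0,1) = 3
Tile 6: (2,1)->(1,2) = 2
Tile 4: (2,2)->(1,0) = 3
Sum: 2 + 3 + 1 + 0 + 3 + 3 + 2 + 3 = 17

Answer: 17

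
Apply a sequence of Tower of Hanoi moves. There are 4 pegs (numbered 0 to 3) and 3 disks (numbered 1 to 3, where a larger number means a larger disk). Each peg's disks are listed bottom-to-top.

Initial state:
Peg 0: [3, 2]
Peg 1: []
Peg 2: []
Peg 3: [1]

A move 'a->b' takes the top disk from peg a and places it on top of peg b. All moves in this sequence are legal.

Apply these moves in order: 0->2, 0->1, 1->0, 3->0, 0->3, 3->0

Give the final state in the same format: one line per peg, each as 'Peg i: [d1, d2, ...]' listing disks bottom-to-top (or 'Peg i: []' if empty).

After move 1 (0->2):
Peg 0: [3]
Peg 1: []
Peg 2: [2]
Peg 3: [1]

After move 2 (0->1):
Peg 0: []
Peg 1: [3]
Peg 2: [2]
Peg 3: [1]

After move 3 (1->0):
Peg 0: [3]
Peg 1: []
Peg 2: [2]
Peg 3: [1]

After move 4 (3->0):
Peg 0: [3, 1]
Peg 1: []
Peg 2: [2]
Peg 3: []

After move 5 (0->3):
Peg 0: [3]
Peg 1: []
Peg 2: [2]
Peg 3: [1]

After move 6 (3->0):
Peg 0: [3, 1]
Peg 1: []
Peg 2: [2]
Peg 3: []

Answer: Peg 0: [3, 1]
Peg 1: []
Peg 2: [2]
Peg 3: []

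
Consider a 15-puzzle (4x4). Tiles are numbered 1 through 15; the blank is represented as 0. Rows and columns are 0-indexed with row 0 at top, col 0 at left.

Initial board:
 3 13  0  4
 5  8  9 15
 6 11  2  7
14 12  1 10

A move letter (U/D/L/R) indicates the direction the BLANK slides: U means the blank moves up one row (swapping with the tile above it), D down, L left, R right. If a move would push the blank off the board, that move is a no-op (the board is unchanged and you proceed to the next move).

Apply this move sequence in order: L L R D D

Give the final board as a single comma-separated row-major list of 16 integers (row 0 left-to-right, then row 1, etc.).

Answer: 3, 8, 13, 4, 5, 11, 9, 15, 6, 0, 2, 7, 14, 12, 1, 10

Derivation:
After move 1 (L):
 3  0 13  4
 5  8  9 15
 6 11  2  7
14 12  1 10

After move 2 (L):
 0  3 13  4
 5  8  9 15
 6 11  2  7
14 12  1 10

After move 3 (R):
 3  0 13  4
 5  8  9 15
 6 11  2  7
14 12  1 10

After move 4 (D):
 3  8 13  4
 5  0  9 15
 6 11  2  7
14 12  1 10

After move 5 (D):
 3  8 13  4
 5 11  9 15
 6  0  2  7
14 12  1 10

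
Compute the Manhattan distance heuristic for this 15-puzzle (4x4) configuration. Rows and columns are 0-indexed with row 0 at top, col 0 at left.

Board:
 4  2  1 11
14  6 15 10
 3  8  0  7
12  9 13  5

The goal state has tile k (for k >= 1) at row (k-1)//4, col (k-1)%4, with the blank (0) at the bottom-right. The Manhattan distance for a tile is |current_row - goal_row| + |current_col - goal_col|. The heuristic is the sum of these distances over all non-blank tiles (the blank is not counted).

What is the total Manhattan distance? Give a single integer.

Answer: 38

Derivation:
Tile 4: at (0,0), goal (0,3), distance |0-0|+|0-3| = 3
Tile 2: at (0,1), goal (0,1), distance |0-0|+|1-1| = 0
Tile 1: at (0,2), goal (0,0), distance |0-0|+|2-0| = 2
Tile 11: at (0,3), goal (2,2), distance |0-2|+|3-2| = 3
Tile 14: at (1,0), goal (3,1), distance |1-3|+|0-1| = 3
Tile 6: at (1,1), goal (1,1), distance |1-1|+|1-1| = 0
Tile 15: at (1,2), goal (3,2), distance |1-3|+|2-2| = 2
Tile 10: at (1,3), goal (2,1), distance |1-2|+|3-1| = 3
Tile 3: at (2,0), goal (0,2), distance |2-0|+|0-2| = 4
Tile 8: at (2,1), goal (1,3), distance |2-1|+|1-3| = 3
Tile 7: at (2,3), goal (1,2), distance |2-1|+|3-2| = 2
Tile 12: at (3,0), goal (2,3), distance |3-2|+|0-3| = 4
Tile 9: at (3,1), goal (2,0), distance |3-2|+|1-0| = 2
Tile 13: at (3,2), goal (3,0), distance |3-3|+|2-0| = 2
Tile 5: at (3,3), goal (1,0), distance |3-1|+|3-0| = 5
Sum: 3 + 0 + 2 + 3 + 3 + 0 + 2 + 3 + 4 + 3 + 2 + 4 + 2 + 2 + 5 = 38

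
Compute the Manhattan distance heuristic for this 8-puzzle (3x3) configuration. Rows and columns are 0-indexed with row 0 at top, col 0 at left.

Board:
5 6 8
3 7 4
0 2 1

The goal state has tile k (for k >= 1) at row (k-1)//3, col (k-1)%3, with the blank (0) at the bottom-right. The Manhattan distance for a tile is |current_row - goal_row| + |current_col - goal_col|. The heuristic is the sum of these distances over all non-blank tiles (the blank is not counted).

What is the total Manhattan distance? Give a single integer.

Answer: 20

Derivation:
Tile 5: (0,0)->(1,1) = 2
Tile 6: (0,1)->(1,2) = 2
Tile 8: (0,2)->(2,1) = 3
Tile 3: (1,0)->(0,2) = 3
Tile 7: (1,1)->(2,0) = 2
Tile 4: (1,2)->(1,0) = 2
Tile 2: (2,1)->(0,1) = 2
Tile 1: (2,2)->(0,0) = 4
Sum: 2 + 2 + 3 + 3 + 2 + 2 + 2 + 4 = 20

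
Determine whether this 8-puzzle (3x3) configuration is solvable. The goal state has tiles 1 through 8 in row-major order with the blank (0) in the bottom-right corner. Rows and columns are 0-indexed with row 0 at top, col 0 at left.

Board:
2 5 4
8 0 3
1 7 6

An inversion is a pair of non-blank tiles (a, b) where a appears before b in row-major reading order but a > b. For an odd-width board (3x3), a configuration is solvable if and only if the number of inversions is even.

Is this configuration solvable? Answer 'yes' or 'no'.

Answer: yes

Derivation:
Inversions (pairs i<j in row-major order where tile[i] > tile[j] > 0): 12
12 is even, so the puzzle is solvable.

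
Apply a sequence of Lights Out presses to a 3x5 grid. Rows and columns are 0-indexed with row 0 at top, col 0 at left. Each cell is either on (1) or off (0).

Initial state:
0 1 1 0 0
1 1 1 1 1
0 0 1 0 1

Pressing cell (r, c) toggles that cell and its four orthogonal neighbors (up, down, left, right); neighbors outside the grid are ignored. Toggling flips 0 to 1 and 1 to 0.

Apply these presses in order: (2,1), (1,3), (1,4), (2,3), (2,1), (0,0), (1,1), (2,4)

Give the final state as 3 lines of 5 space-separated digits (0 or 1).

After press 1 at (2,1):
0 1 1 0 0
1 0 1 1 1
1 1 0 0 1

After press 2 at (1,3):
0 1 1 1 0
1 0 0 0 0
1 1 0 1 1

After press 3 at (1,4):
0 1 1 1 1
1 0 0 1 1
1 1 0 1 0

After press 4 at (2,3):
0 1 1 1 1
1 0 0 0 1
1 1 1 0 1

After press 5 at (2,1):
0 1 1 1 1
1 1 0 0 1
0 0 0 0 1

After press 6 at (0,0):
1 0 1 1 1
0 1 0 0 1
0 0 0 0 1

After press 7 at (1,1):
1 1 1 1 1
1 0 1 0 1
0 1 0 0 1

After press 8 at (2,4):
1 1 1 1 1
1 0 1 0 0
0 1 0 1 0

Answer: 1 1 1 1 1
1 0 1 0 0
0 1 0 1 0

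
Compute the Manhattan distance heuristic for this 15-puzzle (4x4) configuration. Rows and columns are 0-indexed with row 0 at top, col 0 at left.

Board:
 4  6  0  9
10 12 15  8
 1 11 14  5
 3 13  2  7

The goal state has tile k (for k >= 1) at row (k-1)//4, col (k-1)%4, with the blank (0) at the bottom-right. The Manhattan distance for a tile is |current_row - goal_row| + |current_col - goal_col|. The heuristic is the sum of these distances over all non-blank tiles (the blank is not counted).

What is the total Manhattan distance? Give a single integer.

Tile 4: (0,0)->(0,3) = 3
Tile 6: (0,1)->(1,1) = 1
Tile 9: (0,3)->(2,0) = 5
Tile 10: (1,0)->(2,1) = 2
Tile 12: (1,1)->(2,3) = 3
Tile 15: (1,2)->(3,2) = 2
Tile 8: (1,3)->(1,3) = 0
Tile 1: (2,0)->(0,0) = 2
Tile 11: (2,1)->(2,2) = 1
Tile 14: (2,2)->(3,1) = 2
Tile 5: (2,3)->(1,0) = 4
Tile 3: (3,0)->(0,2) = 5
Tile 13: (3,1)->(3,0) = 1
Tile 2: (3,2)->(0,1) = 4
Tile 7: (3,3)->(1,2) = 3
Sum: 3 + 1 + 5 + 2 + 3 + 2 + 0 + 2 + 1 + 2 + 4 + 5 + 1 + 4 + 3 = 38

Answer: 38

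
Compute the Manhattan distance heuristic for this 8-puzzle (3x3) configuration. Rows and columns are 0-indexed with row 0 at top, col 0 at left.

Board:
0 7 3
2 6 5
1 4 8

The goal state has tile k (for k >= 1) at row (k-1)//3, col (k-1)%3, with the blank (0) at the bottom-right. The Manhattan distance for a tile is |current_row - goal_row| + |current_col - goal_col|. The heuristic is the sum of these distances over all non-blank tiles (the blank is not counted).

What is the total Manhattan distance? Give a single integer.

Answer: 12

Derivation:
Tile 7: at (0,1), goal (2,0), distance |0-2|+|1-0| = 3
Tile 3: at (0,2), goal (0,2), distance |0-0|+|2-2| = 0
Tile 2: at (1,0), goal (0,1), distance |1-0|+|0-1| = 2
Tile 6: at (1,1), goal (1,2), distance |1-1|+|1-2| = 1
Tile 5: at (1,2), goal (1,1), distance |1-1|+|2-1| = 1
Tile 1: at (2,0), goal (0,0), distance |2-0|+|0-0| = 2
Tile 4: at (2,1), goal (1,0), distance |2-1|+|1-0| = 2
Tile 8: at (2,2), goal (2,1), distance |2-2|+|2-1| = 1
Sum: 3 + 0 + 2 + 1 + 1 + 2 + 2 + 1 = 12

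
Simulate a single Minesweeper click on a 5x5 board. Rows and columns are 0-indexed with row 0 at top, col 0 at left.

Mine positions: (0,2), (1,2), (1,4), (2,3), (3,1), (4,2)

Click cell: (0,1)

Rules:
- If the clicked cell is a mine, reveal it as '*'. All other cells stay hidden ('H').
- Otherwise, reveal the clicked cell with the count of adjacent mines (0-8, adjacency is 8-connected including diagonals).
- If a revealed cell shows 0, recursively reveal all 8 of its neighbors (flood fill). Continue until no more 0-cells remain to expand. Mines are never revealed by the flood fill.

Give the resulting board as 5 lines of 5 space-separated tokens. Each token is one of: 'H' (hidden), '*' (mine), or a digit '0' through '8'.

H 2 H H H
H H H H H
H H H H H
H H H H H
H H H H H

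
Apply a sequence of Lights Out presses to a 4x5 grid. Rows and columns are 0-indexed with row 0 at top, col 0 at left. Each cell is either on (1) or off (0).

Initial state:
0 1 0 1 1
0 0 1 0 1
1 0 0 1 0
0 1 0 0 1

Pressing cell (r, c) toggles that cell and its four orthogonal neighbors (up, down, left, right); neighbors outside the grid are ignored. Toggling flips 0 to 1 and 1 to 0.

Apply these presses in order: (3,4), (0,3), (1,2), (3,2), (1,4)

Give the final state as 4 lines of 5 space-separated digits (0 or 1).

Answer: 0 1 0 0 1
0 1 0 1 0
1 0 0 1 0
0 0 1 0 0

Derivation:
After press 1 at (3,4):
0 1 0 1 1
0 0 1 0 1
1 0 0 1 1
0 1 0 1 0

After press 2 at (0,3):
0 1 1 0 0
0 0 1 1 1
1 0 0 1 1
0 1 0 1 0

After press 3 at (1,2):
0 1 0 0 0
0 1 0 0 1
1 0 1 1 1
0 1 0 1 0

After press 4 at (3,2):
0 1 0 0 0
0 1 0 0 1
1 0 0 1 1
0 0 1 0 0

After press 5 at (1,4):
0 1 0 0 1
0 1 0 1 0
1 0 0 1 0
0 0 1 0 0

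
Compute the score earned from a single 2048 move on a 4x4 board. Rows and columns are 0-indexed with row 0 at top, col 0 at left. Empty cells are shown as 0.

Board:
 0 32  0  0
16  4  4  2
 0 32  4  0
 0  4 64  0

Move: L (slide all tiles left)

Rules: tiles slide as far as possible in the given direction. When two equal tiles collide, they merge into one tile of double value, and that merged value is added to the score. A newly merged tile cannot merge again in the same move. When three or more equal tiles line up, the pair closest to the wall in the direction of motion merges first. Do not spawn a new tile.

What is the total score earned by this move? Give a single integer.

Slide left:
row 0: [0, 32, 0, 0] -> [32, 0, 0, 0]  score +0 (running 0)
row 1: [16, 4, 4, 2] -> [16, 8, 2, 0]  score +8 (running 8)
row 2: [0, 32, 4, 0] -> [32, 4, 0, 0]  score +0 (running 8)
row 3: [0, 4, 64, 0] -> [4, 64, 0, 0]  score +0 (running 8)
Board after move:
32  0  0  0
16  8  2  0
32  4  0  0
 4 64  0  0

Answer: 8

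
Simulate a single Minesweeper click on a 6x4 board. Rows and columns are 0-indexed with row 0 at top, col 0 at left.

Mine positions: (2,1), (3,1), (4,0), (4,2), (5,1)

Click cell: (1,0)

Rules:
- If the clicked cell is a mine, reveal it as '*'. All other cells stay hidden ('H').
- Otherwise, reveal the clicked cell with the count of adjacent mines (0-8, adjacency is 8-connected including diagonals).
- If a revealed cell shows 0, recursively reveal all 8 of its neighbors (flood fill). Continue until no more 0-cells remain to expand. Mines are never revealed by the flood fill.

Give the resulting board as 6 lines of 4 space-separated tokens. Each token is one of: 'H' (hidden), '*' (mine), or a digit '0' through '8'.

H H H H
1 H H H
H H H H
H H H H
H H H H
H H H H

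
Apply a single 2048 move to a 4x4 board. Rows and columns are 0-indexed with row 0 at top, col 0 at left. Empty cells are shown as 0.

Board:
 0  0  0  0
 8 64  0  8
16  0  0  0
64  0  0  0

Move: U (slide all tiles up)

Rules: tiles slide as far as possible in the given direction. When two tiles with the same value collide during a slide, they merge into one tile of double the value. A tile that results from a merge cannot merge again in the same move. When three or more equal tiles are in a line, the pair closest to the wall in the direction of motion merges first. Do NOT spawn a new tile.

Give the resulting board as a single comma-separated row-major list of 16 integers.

Slide up:
col 0: [0, 8, 16, 64] -> [8, 16, 64, 0]
col 1: [0, 64, 0, 0] -> [64, 0, 0, 0]
col 2: [0, 0, 0, 0] -> [0, 0, 0, 0]
col 3: [0, 8, 0, 0] -> [8, 0, 0, 0]

Answer: 8, 64, 0, 8, 16, 0, 0, 0, 64, 0, 0, 0, 0, 0, 0, 0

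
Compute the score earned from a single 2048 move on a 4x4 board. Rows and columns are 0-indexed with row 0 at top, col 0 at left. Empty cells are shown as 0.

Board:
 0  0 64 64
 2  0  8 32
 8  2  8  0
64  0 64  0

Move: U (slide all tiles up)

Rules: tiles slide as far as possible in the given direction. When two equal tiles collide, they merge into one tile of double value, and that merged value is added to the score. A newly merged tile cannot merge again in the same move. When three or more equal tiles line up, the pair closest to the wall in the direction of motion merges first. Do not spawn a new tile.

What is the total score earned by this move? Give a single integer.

Slide up:
col 0: [0, 2, 8, 64] -> [2, 8, 64, 0]  score +0 (running 0)
col 1: [0, 0, 2, 0] -> [2, 0, 0, 0]  score +0 (running 0)
col 2: [64, 8, 8, 64] -> [64, 16, 64, 0]  score +16 (running 16)
col 3: [64, 32, 0, 0] -> [64, 32, 0, 0]  score +0 (running 16)
Board after move:
 2  2 64 64
 8  0 16 32
64  0 64  0
 0  0  0  0

Answer: 16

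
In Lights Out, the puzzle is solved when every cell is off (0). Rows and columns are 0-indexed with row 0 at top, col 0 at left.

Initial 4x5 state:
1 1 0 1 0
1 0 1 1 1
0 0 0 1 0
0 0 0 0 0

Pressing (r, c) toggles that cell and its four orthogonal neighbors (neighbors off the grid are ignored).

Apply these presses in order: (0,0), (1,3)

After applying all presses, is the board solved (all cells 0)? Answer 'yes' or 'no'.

After press 1 at (0,0):
0 0 0 1 0
0 0 1 1 1
0 0 0 1 0
0 0 0 0 0

After press 2 at (1,3):
0 0 0 0 0
0 0 0 0 0
0 0 0 0 0
0 0 0 0 0

Lights still on: 0

Answer: yes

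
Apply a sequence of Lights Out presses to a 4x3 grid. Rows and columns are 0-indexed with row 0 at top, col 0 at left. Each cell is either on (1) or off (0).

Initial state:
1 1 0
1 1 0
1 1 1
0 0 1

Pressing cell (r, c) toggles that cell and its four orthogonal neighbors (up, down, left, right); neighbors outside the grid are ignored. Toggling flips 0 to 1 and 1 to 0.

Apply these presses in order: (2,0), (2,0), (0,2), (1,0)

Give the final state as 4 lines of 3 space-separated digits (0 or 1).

After press 1 at (2,0):
1 1 0
0 1 0
0 0 1
1 0 1

After press 2 at (2,0):
1 1 0
1 1 0
1 1 1
0 0 1

After press 3 at (0,2):
1 0 1
1 1 1
1 1 1
0 0 1

After press 4 at (1,0):
0 0 1
0 0 1
0 1 1
0 0 1

Answer: 0 0 1
0 0 1
0 1 1
0 0 1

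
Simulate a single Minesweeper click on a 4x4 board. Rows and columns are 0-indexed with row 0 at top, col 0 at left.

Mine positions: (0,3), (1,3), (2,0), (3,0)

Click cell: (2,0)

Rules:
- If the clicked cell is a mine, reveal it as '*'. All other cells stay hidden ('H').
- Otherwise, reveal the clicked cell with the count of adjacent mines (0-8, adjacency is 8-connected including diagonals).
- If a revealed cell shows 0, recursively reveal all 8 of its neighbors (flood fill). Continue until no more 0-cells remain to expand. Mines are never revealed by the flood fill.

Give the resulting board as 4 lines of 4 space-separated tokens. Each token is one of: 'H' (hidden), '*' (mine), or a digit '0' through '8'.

H H H H
H H H H
* H H H
H H H H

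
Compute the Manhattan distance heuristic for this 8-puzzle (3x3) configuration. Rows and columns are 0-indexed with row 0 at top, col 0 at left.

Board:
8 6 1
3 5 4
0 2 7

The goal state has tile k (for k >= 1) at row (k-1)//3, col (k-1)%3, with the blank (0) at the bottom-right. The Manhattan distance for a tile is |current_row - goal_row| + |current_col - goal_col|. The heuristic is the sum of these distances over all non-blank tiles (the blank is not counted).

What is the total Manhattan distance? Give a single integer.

Tile 8: (0,0)->(2,1) = 3
Tile 6: (0,1)->(1,2) = 2
Tile 1: (0,2)->(0,0) = 2
Tile 3: (1,0)->(0,2) = 3
Tile 5: (1,1)->(1,1) = 0
Tile 4: (1,2)->(1,0) = 2
Tile 2: (2,1)->(0,1) = 2
Tile 7: (2,2)->(2,0) = 2
Sum: 3 + 2 + 2 + 3 + 0 + 2 + 2 + 2 = 16

Answer: 16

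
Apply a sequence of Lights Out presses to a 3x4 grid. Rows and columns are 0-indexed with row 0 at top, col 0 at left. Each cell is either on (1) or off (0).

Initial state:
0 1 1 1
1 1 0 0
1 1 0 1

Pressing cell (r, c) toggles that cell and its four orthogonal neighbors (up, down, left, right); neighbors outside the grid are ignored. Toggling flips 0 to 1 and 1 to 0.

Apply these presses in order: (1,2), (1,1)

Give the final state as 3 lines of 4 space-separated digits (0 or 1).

After press 1 at (1,2):
0 1 0 1
1 0 1 1
1 1 1 1

After press 2 at (1,1):
0 0 0 1
0 1 0 1
1 0 1 1

Answer: 0 0 0 1
0 1 0 1
1 0 1 1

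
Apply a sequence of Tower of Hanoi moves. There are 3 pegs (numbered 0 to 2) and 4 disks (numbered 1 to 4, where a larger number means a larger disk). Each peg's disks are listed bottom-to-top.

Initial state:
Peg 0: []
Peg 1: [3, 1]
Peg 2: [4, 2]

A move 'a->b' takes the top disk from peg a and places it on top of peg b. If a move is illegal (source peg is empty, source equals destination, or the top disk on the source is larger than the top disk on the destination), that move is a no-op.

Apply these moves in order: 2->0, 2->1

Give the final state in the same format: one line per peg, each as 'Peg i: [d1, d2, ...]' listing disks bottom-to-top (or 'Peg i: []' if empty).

Answer: Peg 0: [2]
Peg 1: [3, 1]
Peg 2: [4]

Derivation:
After move 1 (2->0):
Peg 0: [2]
Peg 1: [3, 1]
Peg 2: [4]

After move 2 (2->1):
Peg 0: [2]
Peg 1: [3, 1]
Peg 2: [4]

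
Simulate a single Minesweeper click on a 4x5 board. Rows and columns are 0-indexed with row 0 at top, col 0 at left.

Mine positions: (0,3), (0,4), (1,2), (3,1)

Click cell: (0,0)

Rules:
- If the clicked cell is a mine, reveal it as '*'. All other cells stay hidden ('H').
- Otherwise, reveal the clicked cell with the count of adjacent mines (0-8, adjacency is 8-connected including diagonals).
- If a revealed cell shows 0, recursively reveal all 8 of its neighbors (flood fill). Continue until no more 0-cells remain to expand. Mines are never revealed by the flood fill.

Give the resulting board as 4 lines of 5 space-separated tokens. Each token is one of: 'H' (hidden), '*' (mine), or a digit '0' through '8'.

0 1 H H H
0 1 H H H
1 2 H H H
H H H H H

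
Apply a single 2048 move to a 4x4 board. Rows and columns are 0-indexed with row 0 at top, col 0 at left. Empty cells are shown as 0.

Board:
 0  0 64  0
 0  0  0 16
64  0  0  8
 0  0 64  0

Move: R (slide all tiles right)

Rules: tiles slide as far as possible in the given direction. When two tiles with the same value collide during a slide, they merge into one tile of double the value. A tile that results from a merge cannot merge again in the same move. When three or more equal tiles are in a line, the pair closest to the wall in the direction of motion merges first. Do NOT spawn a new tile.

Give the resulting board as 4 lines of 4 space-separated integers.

Answer:  0  0  0 64
 0  0  0 16
 0  0 64  8
 0  0  0 64

Derivation:
Slide right:
row 0: [0, 0, 64, 0] -> [0, 0, 0, 64]
row 1: [0, 0, 0, 16] -> [0, 0, 0, 16]
row 2: [64, 0, 0, 8] -> [0, 0, 64, 8]
row 3: [0, 0, 64, 0] -> [0, 0, 0, 64]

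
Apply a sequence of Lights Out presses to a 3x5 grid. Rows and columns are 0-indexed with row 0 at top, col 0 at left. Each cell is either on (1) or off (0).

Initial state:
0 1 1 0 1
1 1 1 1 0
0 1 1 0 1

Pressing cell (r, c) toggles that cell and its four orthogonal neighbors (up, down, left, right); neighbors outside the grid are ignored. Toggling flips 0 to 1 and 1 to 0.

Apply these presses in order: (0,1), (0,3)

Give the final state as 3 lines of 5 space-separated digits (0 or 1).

After press 1 at (0,1):
1 0 0 0 1
1 0 1 1 0
0 1 1 0 1

After press 2 at (0,3):
1 0 1 1 0
1 0 1 0 0
0 1 1 0 1

Answer: 1 0 1 1 0
1 0 1 0 0
0 1 1 0 1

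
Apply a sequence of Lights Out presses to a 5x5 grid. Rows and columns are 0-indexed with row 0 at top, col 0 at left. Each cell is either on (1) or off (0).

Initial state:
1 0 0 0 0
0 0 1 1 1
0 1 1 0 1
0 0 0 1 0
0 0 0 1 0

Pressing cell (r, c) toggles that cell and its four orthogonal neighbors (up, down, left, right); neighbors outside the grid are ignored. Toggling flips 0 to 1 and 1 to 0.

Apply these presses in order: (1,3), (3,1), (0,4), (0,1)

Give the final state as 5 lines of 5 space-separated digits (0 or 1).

After press 1 at (1,3):
1 0 0 1 0
0 0 0 0 0
0 1 1 1 1
0 0 0 1 0
0 0 0 1 0

After press 2 at (3,1):
1 0 0 1 0
0 0 0 0 0
0 0 1 1 1
1 1 1 1 0
0 1 0 1 0

After press 3 at (0,4):
1 0 0 0 1
0 0 0 0 1
0 0 1 1 1
1 1 1 1 0
0 1 0 1 0

After press 4 at (0,1):
0 1 1 0 1
0 1 0 0 1
0 0 1 1 1
1 1 1 1 0
0 1 0 1 0

Answer: 0 1 1 0 1
0 1 0 0 1
0 0 1 1 1
1 1 1 1 0
0 1 0 1 0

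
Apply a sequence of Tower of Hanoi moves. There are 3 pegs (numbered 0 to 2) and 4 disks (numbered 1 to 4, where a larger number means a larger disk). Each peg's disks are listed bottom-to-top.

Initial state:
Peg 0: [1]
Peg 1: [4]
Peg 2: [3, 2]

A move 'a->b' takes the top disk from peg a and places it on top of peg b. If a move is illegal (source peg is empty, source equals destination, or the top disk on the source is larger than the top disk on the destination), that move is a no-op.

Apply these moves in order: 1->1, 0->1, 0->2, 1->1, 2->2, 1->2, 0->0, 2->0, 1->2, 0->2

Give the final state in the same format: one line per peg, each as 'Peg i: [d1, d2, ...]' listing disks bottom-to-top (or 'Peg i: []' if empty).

Answer: Peg 0: []
Peg 1: [4]
Peg 2: [3, 2, 1]

Derivation:
After move 1 (1->1):
Peg 0: [1]
Peg 1: [4]
Peg 2: [3, 2]

After move 2 (0->1):
Peg 0: []
Peg 1: [4, 1]
Peg 2: [3, 2]

After move 3 (0->2):
Peg 0: []
Peg 1: [4, 1]
Peg 2: [3, 2]

After move 4 (1->1):
Peg 0: []
Peg 1: [4, 1]
Peg 2: [3, 2]

After move 5 (2->2):
Peg 0: []
Peg 1: [4, 1]
Peg 2: [3, 2]

After move 6 (1->2):
Peg 0: []
Peg 1: [4]
Peg 2: [3, 2, 1]

After move 7 (0->0):
Peg 0: []
Peg 1: [4]
Peg 2: [3, 2, 1]

After move 8 (2->0):
Peg 0: [1]
Peg 1: [4]
Peg 2: [3, 2]

After move 9 (1->2):
Peg 0: [1]
Peg 1: [4]
Peg 2: [3, 2]

After move 10 (0->2):
Peg 0: []
Peg 1: [4]
Peg 2: [3, 2, 1]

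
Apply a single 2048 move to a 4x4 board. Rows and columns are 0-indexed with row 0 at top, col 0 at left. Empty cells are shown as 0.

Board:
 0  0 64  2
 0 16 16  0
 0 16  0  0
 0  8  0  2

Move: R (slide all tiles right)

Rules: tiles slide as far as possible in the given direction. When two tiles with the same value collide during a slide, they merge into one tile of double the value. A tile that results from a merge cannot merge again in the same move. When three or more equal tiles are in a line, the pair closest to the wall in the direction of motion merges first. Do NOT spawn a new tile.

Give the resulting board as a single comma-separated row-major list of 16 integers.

Answer: 0, 0, 64, 2, 0, 0, 0, 32, 0, 0, 0, 16, 0, 0, 8, 2

Derivation:
Slide right:
row 0: [0, 0, 64, 2] -> [0, 0, 64, 2]
row 1: [0, 16, 16, 0] -> [0, 0, 0, 32]
row 2: [0, 16, 0, 0] -> [0, 0, 0, 16]
row 3: [0, 8, 0, 2] -> [0, 0, 8, 2]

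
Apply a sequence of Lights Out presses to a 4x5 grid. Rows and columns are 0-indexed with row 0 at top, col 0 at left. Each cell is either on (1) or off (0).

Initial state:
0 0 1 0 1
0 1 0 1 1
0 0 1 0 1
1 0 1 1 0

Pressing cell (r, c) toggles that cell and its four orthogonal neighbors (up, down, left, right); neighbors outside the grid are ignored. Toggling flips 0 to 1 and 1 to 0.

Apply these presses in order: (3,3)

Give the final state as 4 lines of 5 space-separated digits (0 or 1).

Answer: 0 0 1 0 1
0 1 0 1 1
0 0 1 1 1
1 0 0 0 1

Derivation:
After press 1 at (3,3):
0 0 1 0 1
0 1 0 1 1
0 0 1 1 1
1 0 0 0 1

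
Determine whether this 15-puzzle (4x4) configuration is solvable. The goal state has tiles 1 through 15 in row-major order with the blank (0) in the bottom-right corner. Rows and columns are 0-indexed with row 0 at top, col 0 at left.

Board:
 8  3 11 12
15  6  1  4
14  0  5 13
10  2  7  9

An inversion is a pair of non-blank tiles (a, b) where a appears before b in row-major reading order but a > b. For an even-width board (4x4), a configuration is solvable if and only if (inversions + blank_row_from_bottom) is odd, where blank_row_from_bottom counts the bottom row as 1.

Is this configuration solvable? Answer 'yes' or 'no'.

Inversions: 54
Blank is in row 2 (0-indexed from top), which is row 2 counting from the bottom (bottom = 1).
54 + 2 = 56, which is even, so the puzzle is not solvable.

Answer: no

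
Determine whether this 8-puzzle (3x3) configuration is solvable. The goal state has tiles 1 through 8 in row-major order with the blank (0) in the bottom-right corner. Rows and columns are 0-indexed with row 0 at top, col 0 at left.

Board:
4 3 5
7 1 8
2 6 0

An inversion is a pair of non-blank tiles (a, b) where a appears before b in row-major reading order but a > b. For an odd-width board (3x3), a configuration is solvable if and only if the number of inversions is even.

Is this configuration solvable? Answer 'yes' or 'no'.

Inversions (pairs i<j in row-major order where tile[i] > tile[j] > 0): 12
12 is even, so the puzzle is solvable.

Answer: yes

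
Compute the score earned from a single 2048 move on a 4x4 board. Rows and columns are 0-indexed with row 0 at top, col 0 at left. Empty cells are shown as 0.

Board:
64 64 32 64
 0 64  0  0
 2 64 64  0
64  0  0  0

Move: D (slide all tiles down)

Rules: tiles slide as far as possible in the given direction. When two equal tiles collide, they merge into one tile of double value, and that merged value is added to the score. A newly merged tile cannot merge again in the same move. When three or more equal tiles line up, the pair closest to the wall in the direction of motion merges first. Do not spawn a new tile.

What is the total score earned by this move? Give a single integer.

Slide down:
col 0: [64, 0, 2, 64] -> [0, 64, 2, 64]  score +0 (running 0)
col 1: [64, 64, 64, 0] -> [0, 0, 64, 128]  score +128 (running 128)
col 2: [32, 0, 64, 0] -> [0, 0, 32, 64]  score +0 (running 128)
col 3: [64, 0, 0, 0] -> [0, 0, 0, 64]  score +0 (running 128)
Board after move:
  0   0   0   0
 64   0   0   0
  2  64  32   0
 64 128  64  64

Answer: 128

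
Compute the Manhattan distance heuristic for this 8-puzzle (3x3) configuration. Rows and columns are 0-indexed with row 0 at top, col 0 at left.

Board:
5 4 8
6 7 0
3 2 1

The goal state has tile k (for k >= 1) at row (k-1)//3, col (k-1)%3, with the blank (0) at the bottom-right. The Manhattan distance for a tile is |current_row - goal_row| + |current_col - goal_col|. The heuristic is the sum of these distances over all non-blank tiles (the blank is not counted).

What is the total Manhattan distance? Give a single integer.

Answer: 21

Derivation:
Tile 5: (0,0)->(1,1) = 2
Tile 4: (0,1)->(1,0) = 2
Tile 8: (0,2)->(2,1) = 3
Tile 6: (1,0)->(1,2) = 2
Tile 7: (1,1)->(2,0) = 2
Tile 3: (2,0)->(0,2) = 4
Tile 2: (2,1)->(0,1) = 2
Tile 1: (2,2)->(0,0) = 4
Sum: 2 + 2 + 3 + 2 + 2 + 4 + 2 + 4 = 21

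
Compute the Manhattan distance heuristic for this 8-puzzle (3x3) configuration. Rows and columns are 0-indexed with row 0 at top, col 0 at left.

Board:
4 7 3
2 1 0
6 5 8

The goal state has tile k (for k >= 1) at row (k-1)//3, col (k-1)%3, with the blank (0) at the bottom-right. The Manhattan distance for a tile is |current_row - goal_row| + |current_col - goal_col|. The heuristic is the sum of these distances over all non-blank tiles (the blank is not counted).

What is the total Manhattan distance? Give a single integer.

Tile 4: (0,0)->(1,0) = 1
Tile 7: (0,1)->(2,0) = 3
Tile 3: (0,2)->(0,2) = 0
Tile 2: (1,0)->(0,1) = 2
Tile 1: (1,1)->(0,0) = 2
Tile 6: (2,0)->(1,2) = 3
Tile 5: (2,1)->(1,1) = 1
Tile 8: (2,2)->(2,1) = 1
Sum: 1 + 3 + 0 + 2 + 2 + 3 + 1 + 1 = 13

Answer: 13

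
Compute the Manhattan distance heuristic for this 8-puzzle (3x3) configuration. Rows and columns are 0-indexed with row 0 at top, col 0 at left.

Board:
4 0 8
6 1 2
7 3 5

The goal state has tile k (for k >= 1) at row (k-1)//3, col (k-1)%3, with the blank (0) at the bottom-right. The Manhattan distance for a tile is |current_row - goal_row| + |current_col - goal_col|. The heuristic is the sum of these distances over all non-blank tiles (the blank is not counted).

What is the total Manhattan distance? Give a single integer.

Answer: 15

Derivation:
Tile 4: at (0,0), goal (1,0), distance |0-1|+|0-0| = 1
Tile 8: at (0,2), goal (2,1), distance |0-2|+|2-1| = 3
Tile 6: at (1,0), goal (1,2), distance |1-1|+|0-2| = 2
Tile 1: at (1,1), goal (0,0), distance |1-0|+|1-0| = 2
Tile 2: at (1,2), goal (0,1), distance |1-0|+|2-1| = 2
Tile 7: at (2,0), goal (2,0), distance |2-2|+|0-0| = 0
Tile 3: at (2,1), goal (0,2), distance |2-0|+|1-2| = 3
Tile 5: at (2,2), goal (1,1), distance |2-1|+|2-1| = 2
Sum: 1 + 3 + 2 + 2 + 2 + 0 + 3 + 2 = 15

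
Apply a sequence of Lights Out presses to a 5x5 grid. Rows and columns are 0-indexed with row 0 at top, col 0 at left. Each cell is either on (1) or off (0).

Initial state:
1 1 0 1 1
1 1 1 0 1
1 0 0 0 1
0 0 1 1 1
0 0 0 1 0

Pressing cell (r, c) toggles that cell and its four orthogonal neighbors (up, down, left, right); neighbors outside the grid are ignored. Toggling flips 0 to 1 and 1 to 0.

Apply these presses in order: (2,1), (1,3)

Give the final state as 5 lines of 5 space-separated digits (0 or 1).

After press 1 at (2,1):
1 1 0 1 1
1 0 1 0 1
0 1 1 0 1
0 1 1 1 1
0 0 0 1 0

After press 2 at (1,3):
1 1 0 0 1
1 0 0 1 0
0 1 1 1 1
0 1 1 1 1
0 0 0 1 0

Answer: 1 1 0 0 1
1 0 0 1 0
0 1 1 1 1
0 1 1 1 1
0 0 0 1 0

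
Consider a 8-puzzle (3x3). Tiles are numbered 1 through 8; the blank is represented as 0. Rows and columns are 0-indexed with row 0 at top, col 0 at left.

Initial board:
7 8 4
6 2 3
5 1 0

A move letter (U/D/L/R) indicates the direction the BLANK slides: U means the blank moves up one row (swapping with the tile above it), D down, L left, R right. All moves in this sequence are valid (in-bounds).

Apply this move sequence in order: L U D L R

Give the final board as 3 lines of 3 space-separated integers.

Answer: 7 8 4
6 2 3
5 0 1

Derivation:
After move 1 (L):
7 8 4
6 2 3
5 0 1

After move 2 (U):
7 8 4
6 0 3
5 2 1

After move 3 (D):
7 8 4
6 2 3
5 0 1

After move 4 (L):
7 8 4
6 2 3
0 5 1

After move 5 (R):
7 8 4
6 2 3
5 0 1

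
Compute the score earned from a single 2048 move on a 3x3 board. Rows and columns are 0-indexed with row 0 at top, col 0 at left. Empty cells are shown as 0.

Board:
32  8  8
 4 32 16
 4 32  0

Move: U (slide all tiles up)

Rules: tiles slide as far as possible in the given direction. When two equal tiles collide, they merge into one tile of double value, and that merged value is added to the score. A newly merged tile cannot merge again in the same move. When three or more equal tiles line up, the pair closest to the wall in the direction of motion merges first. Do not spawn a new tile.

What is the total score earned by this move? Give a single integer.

Slide up:
col 0: [32, 4, 4] -> [32, 8, 0]  score +8 (running 8)
col 1: [8, 32, 32] -> [8, 64, 0]  score +64 (running 72)
col 2: [8, 16, 0] -> [8, 16, 0]  score +0 (running 72)
Board after move:
32  8  8
 8 64 16
 0  0  0

Answer: 72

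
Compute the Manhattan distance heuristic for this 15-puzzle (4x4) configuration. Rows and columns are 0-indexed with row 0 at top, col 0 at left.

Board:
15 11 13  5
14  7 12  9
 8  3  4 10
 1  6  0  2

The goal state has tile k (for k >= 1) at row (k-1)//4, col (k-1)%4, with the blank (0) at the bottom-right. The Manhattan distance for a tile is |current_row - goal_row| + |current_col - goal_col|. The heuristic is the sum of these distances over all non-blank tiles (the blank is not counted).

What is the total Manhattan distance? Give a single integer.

Answer: 49

Derivation:
Tile 15: (0,0)->(3,2) = 5
Tile 11: (0,1)->(2,2) = 3
Tile 13: (0,2)->(3,0) = 5
Tile 5: (0,3)->(1,0) = 4
Tile 14: (1,0)->(3,1) = 3
Tile 7: (1,1)->(1,2) = 1
Tile 12: (1,2)->(2,3) = 2
Tile 9: (1,3)->(2,0) = 4
Tile 8: (2,0)->(1,3) = 4
Tile 3: (2,1)->(0,2) = 3
Tile 4: (2,2)->(0,3) = 3
Tile 10: (2,3)->(2,1) = 2
Tile 1: (3,0)->(0,0) = 3
Tile 6: (3,1)->(1,1) = 2
Tile 2: (3,3)->(0,1) = 5
Sum: 5 + 3 + 5 + 4 + 3 + 1 + 2 + 4 + 4 + 3 + 3 + 2 + 3 + 2 + 5 = 49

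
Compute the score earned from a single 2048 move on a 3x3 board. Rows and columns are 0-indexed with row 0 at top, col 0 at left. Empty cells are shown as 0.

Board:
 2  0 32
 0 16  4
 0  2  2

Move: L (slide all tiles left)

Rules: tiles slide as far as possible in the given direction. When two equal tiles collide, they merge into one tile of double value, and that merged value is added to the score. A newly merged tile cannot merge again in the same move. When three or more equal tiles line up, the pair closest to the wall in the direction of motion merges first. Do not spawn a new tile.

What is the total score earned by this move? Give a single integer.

Slide left:
row 0: [2, 0, 32] -> [2, 32, 0]  score +0 (running 0)
row 1: [0, 16, 4] -> [16, 4, 0]  score +0 (running 0)
row 2: [0, 2, 2] -> [4, 0, 0]  score +4 (running 4)
Board after move:
 2 32  0
16  4  0
 4  0  0

Answer: 4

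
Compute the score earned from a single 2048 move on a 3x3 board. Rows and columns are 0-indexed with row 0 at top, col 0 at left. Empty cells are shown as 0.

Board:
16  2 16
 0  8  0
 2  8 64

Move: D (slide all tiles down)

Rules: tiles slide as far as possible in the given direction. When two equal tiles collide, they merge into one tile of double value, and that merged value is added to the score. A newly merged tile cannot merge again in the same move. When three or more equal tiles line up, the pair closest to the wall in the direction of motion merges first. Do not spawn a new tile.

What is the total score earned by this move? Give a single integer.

Answer: 16

Derivation:
Slide down:
col 0: [16, 0, 2] -> [0, 16, 2]  score +0 (running 0)
col 1: [2, 8, 8] -> [0, 2, 16]  score +16 (running 16)
col 2: [16, 0, 64] -> [0, 16, 64]  score +0 (running 16)
Board after move:
 0  0  0
16  2 16
 2 16 64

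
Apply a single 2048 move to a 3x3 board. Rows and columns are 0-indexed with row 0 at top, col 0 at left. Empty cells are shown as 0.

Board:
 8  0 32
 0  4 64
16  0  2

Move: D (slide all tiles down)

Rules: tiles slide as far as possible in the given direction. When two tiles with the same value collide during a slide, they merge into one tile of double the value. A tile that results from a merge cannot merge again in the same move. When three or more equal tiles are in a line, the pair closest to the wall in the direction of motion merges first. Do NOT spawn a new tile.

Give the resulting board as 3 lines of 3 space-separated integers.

Slide down:
col 0: [8, 0, 16] -> [0, 8, 16]
col 1: [0, 4, 0] -> [0, 0, 4]
col 2: [32, 64, 2] -> [32, 64, 2]

Answer:  0  0 32
 8  0 64
16  4  2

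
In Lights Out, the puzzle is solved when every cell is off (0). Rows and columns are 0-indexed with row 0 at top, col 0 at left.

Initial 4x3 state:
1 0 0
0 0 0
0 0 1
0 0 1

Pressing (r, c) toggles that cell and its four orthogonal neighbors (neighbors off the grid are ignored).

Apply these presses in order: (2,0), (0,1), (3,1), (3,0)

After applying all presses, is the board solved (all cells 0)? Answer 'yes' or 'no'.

Answer: no

Derivation:
After press 1 at (2,0):
1 0 0
1 0 0
1 1 1
1 0 1

After press 2 at (0,1):
0 1 1
1 1 0
1 1 1
1 0 1

After press 3 at (3,1):
0 1 1
1 1 0
1 0 1
0 1 0

After press 4 at (3,0):
0 1 1
1 1 0
0 0 1
1 0 0

Lights still on: 6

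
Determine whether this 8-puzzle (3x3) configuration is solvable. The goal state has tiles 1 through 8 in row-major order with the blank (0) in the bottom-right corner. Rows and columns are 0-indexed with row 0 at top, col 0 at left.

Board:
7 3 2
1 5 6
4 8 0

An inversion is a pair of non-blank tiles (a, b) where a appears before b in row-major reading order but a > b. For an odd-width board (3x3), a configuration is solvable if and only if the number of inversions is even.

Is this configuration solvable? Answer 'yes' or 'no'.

Answer: no

Derivation:
Inversions (pairs i<j in row-major order where tile[i] > tile[j] > 0): 11
11 is odd, so the puzzle is not solvable.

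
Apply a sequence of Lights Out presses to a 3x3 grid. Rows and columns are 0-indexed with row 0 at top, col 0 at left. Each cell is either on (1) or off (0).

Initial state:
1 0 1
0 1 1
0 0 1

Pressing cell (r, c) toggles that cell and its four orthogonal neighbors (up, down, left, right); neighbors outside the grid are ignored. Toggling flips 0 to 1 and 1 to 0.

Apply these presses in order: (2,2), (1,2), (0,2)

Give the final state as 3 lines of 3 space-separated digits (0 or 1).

After press 1 at (2,2):
1 0 1
0 1 0
0 1 0

After press 2 at (1,2):
1 0 0
0 0 1
0 1 1

After press 3 at (0,2):
1 1 1
0 0 0
0 1 1

Answer: 1 1 1
0 0 0
0 1 1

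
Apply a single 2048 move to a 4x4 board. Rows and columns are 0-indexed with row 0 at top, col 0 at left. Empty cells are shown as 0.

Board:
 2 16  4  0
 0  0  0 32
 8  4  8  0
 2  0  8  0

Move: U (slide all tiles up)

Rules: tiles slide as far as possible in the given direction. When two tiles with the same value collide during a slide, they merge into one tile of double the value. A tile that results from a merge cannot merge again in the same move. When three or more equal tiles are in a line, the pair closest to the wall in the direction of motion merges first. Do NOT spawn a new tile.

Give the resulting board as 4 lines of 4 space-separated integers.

Slide up:
col 0: [2, 0, 8, 2] -> [2, 8, 2, 0]
col 1: [16, 0, 4, 0] -> [16, 4, 0, 0]
col 2: [4, 0, 8, 8] -> [4, 16, 0, 0]
col 3: [0, 32, 0, 0] -> [32, 0, 0, 0]

Answer:  2 16  4 32
 8  4 16  0
 2  0  0  0
 0  0  0  0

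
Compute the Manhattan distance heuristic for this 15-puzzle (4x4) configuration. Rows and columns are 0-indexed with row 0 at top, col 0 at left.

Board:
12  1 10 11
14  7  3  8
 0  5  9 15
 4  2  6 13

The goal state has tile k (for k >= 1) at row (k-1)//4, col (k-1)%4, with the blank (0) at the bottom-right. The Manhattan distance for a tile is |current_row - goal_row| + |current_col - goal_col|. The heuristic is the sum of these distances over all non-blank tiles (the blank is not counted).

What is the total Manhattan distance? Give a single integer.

Tile 12: (0,0)->(2,3) = 5
Tile 1: (0,1)->(0,0) = 1
Tile 10: (0,2)->(2,1) = 3
Tile 11: (0,3)->(2,2) = 3
Tile 14: (1,0)->(3,1) = 3
Tile 7: (1,1)->(1,2) = 1
Tile 3: (1,2)->(0,2) = 1
Tile 8: (1,3)->(1,3) = 0
Tile 5: (2,1)->(1,0) = 2
Tile 9: (2,2)->(2,0) = 2
Tile 15: (2,3)->(3,2) = 2
Tile 4: (3,0)->(0,3) = 6
Tile 2: (3,1)->(0,1) = 3
Tile 6: (3,2)->(1,1) = 3
Tile 13: (3,3)->(3,0) = 3
Sum: 5 + 1 + 3 + 3 + 3 + 1 + 1 + 0 + 2 + 2 + 2 + 6 + 3 + 3 + 3 = 38

Answer: 38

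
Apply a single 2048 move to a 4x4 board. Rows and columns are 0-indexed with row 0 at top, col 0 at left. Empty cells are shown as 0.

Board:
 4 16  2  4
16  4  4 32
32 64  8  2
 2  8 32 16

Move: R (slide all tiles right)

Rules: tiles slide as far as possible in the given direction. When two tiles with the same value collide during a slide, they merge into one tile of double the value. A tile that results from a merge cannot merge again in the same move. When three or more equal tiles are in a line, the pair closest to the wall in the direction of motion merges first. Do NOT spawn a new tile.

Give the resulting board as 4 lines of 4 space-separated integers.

Answer:  4 16  2  4
 0 16  8 32
32 64  8  2
 2  8 32 16

Derivation:
Slide right:
row 0: [4, 16, 2, 4] -> [4, 16, 2, 4]
row 1: [16, 4, 4, 32] -> [0, 16, 8, 32]
row 2: [32, 64, 8, 2] -> [32, 64, 8, 2]
row 3: [2, 8, 32, 16] -> [2, 8, 32, 16]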